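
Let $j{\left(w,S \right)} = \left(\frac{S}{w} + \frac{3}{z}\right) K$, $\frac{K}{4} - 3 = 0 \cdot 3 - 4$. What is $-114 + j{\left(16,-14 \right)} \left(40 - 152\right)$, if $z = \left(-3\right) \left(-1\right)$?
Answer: $-58$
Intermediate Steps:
$z = 3$
$K = -4$ ($K = 12 + 4 \left(0 \cdot 3 - 4\right) = 12 + 4 \left(0 - 4\right) = 12 + 4 \left(-4\right) = 12 - 16 = -4$)
$j{\left(w,S \right)} = -4 - \frac{4 S}{w}$ ($j{\left(w,S \right)} = \left(\frac{S}{w} + \frac{3}{3}\right) \left(-4\right) = \left(\frac{S}{w} + 3 \cdot \frac{1}{3}\right) \left(-4\right) = \left(\frac{S}{w} + 1\right) \left(-4\right) = \left(1 + \frac{S}{w}\right) \left(-4\right) = -4 - \frac{4 S}{w}$)
$-114 + j{\left(16,-14 \right)} \left(40 - 152\right) = -114 + \left(-4 - - \frac{56}{16}\right) \left(40 - 152\right) = -114 + \left(-4 - \left(-56\right) \frac{1}{16}\right) \left(40 - 152\right) = -114 + \left(-4 + \frac{7}{2}\right) \left(-112\right) = -114 - -56 = -114 + 56 = -58$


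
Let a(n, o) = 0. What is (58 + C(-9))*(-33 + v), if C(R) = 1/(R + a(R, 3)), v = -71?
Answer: -54184/9 ≈ -6020.4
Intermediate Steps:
C(R) = 1/R (C(R) = 1/(R + 0) = 1/R)
(58 + C(-9))*(-33 + v) = (58 + 1/(-9))*(-33 - 71) = (58 - 1/9)*(-104) = (521/9)*(-104) = -54184/9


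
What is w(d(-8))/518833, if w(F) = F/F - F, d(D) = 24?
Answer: -23/518833 ≈ -4.4330e-5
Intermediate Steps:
w(F) = 1 - F
w(d(-8))/518833 = (1 - 1*24)/518833 = (1 - 24)*(1/518833) = -23*1/518833 = -23/518833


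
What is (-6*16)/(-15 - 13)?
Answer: 24/7 ≈ 3.4286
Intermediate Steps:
(-6*16)/(-15 - 13) = -96/(-28) = -96*(-1/28) = 24/7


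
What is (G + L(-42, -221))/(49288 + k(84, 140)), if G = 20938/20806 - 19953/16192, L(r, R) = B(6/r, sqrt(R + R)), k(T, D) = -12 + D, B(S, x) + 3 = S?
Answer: -1324065783/19422425634304 ≈ -6.8172e-5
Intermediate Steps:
B(S, x) = -3 + S
L(r, R) = -3 + 6/r
G = -38057011/168445376 (G = 20938*(1/20806) - 19953*1/16192 = 10469/10403 - 19953/16192 = -38057011/168445376 ≈ -0.22593)
(G + L(-42, -221))/(49288 + k(84, 140)) = (-38057011/168445376 + (-3 + 6/(-42)))/(49288 + (-12 + 140)) = (-38057011/168445376 + (-3 + 6*(-1/42)))/(49288 + 128) = (-38057011/168445376 + (-3 - 1/7))/49416 = (-38057011/168445376 - 22/7)*(1/49416) = -3972197349/1179117632*1/49416 = -1324065783/19422425634304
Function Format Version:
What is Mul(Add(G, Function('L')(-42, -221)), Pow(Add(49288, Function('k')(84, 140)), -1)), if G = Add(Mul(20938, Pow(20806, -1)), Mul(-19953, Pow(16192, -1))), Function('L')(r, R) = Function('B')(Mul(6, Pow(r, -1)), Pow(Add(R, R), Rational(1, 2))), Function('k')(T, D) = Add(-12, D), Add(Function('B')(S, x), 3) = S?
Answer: Rational(-1324065783, 19422425634304) ≈ -6.8172e-5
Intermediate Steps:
Function('B')(S, x) = Add(-3, S)
Function('L')(r, R) = Add(-3, Mul(6, Pow(r, -1)))
G = Rational(-38057011, 168445376) (G = Add(Mul(20938, Rational(1, 20806)), Mul(-19953, Rational(1, 16192))) = Add(Rational(10469, 10403), Rational(-19953, 16192)) = Rational(-38057011, 168445376) ≈ -0.22593)
Mul(Add(G, Function('L')(-42, -221)), Pow(Add(49288, Function('k')(84, 140)), -1)) = Mul(Add(Rational(-38057011, 168445376), Add(-3, Mul(6, Pow(-42, -1)))), Pow(Add(49288, Add(-12, 140)), -1)) = Mul(Add(Rational(-38057011, 168445376), Add(-3, Mul(6, Rational(-1, 42)))), Pow(Add(49288, 128), -1)) = Mul(Add(Rational(-38057011, 168445376), Add(-3, Rational(-1, 7))), Pow(49416, -1)) = Mul(Add(Rational(-38057011, 168445376), Rational(-22, 7)), Rational(1, 49416)) = Mul(Rational(-3972197349, 1179117632), Rational(1, 49416)) = Rational(-1324065783, 19422425634304)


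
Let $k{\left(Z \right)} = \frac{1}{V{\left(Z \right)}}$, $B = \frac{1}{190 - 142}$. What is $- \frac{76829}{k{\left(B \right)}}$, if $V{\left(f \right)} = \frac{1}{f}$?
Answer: $-3687792$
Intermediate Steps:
$B = \frac{1}{48} \approx 0.020833$
$k{\left(Z \right)} = Z$ ($k{\left(Z \right)} = \frac{1}{\frac{1}{Z}} = Z$)
$- \frac{76829}{k{\left(B \right)}} = - 76829 \frac{1}{\frac{1}{48}} = \left(-76829\right) 48 = -3687792$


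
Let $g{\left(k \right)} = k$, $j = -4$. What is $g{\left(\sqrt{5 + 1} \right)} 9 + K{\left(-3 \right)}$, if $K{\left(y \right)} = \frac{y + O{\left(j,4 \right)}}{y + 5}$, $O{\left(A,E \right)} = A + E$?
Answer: $- \frac{3}{2} + 9 \sqrt{6} \approx 20.545$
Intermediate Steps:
$K{\left(y \right)} = \frac{y}{5 + y}$ ($K{\left(y \right)} = \frac{y + \left(-4 + 4\right)}{y + 5} = \frac{y + 0}{5 + y} = \frac{y}{5 + y}$)
$g{\left(\sqrt{5 + 1} \right)} 9 + K{\left(-3 \right)} = \sqrt{5 + 1} \cdot 9 - \frac{3}{5 - 3} = \sqrt{6} \cdot 9 - \frac{3}{2} = 9 \sqrt{6} - \frac{3}{2} = - \frac{3}{2} + 9 \sqrt{6}$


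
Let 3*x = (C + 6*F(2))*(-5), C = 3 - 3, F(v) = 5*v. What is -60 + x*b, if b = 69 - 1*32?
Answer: -3760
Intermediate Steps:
C = 0
b = 37 (b = 69 - 32 = 37)
x = -100 (x = ((0 + 6*(5*2))*(-5))/3 = ((0 + 6*10)*(-5))/3 = ((0 + 60)*(-5))/3 = (60*(-5))/3 = (⅓)*(-300) = -100)
-60 + x*b = -60 - 100*37 = -60 - 3700 = -3760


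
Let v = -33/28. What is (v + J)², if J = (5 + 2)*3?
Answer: 308025/784 ≈ 392.89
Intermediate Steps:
J = 21 (J = 7*3 = 21)
v = -33/28 (v = -33*1/28 = -33/28 ≈ -1.1786)
(v + J)² = (-33/28 + 21)² = (555/28)² = 308025/784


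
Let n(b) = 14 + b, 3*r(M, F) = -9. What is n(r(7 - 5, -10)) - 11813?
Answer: -11802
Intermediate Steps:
r(M, F) = -3 (r(M, F) = (⅓)*(-9) = -3)
n(r(7 - 5, -10)) - 11813 = (14 - 3) - 11813 = 11 - 11813 = -11802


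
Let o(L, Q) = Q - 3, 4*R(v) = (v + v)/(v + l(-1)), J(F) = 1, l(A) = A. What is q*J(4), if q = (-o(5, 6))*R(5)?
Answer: -15/8 ≈ -1.8750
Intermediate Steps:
R(v) = v/(2*(-1 + v)) (R(v) = ((v + v)/(v - 1))/4 = ((2*v)/(-1 + v))/4 = (2*v/(-1 + v))/4 = v/(2*(-1 + v)))
o(L, Q) = -3 + Q
q = -15/8 (q = (-(-3 + 6))*((1/2)*5/(-1 + 5)) = (-1*3)*((1/2)*5/4) = -3*5/(2*4) = -3*5/8 = -15/8 ≈ -1.8750)
q*J(4) = -15/8*1 = -15/8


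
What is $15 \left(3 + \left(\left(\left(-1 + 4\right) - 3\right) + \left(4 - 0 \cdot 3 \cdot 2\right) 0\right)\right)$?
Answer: $45$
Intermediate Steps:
$15 \left(3 + \left(\left(\left(-1 + 4\right) - 3\right) + \left(4 - 0 \cdot 3 \cdot 2\right) 0\right)\right) = 15 \left(3 + \left(\left(3 - 3\right) + \left(4 - 0 \cdot 2\right) 0\right)\right) = 15 \left(3 + \left(0 + \left(4 - 0\right) 0\right)\right) = 15 \left(3 + \left(0 + \left(4 + 0\right) 0\right)\right) = 15 \left(3 + \left(0 + 4 \cdot 0\right)\right) = 15 \left(3 + \left(0 + 0\right)\right) = 15 \left(3 + 0\right) = 15 \cdot 3 = 45$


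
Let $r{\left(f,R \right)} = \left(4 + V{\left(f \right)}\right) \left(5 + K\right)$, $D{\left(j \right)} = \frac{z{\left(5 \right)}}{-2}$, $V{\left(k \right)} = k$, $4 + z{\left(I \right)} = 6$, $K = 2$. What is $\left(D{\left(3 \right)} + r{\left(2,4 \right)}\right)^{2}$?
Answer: $1681$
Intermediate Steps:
$z{\left(I \right)} = 2$ ($z{\left(I \right)} = -4 + 6 = 2$)
$D{\left(j \right)} = -1$ ($D{\left(j \right)} = \frac{2}{-2} = 2 \left(- \frac{1}{2}\right) = -1$)
$r{\left(f,R \right)} = 28 + 7 f$ ($r{\left(f,R \right)} = \left(4 + f\right) \left(5 + 2\right) = \left(4 + f\right) 7 = 28 + 7 f$)
$\left(D{\left(3 \right)} + r{\left(2,4 \right)}\right)^{2} = \left(-1 + \left(28 + 7 \cdot 2\right)\right)^{2} = \left(-1 + \left(28 + 14\right)\right)^{2} = \left(-1 + 42\right)^{2} = 41^{2} = 1681$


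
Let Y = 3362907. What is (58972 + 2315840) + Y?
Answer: 5737719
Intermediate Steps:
(58972 + 2315840) + Y = (58972 + 2315840) + 3362907 = 2374812 + 3362907 = 5737719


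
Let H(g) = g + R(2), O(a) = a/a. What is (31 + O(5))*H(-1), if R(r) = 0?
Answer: -32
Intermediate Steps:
O(a) = 1
H(g) = g (H(g) = g + 0 = g)
(31 + O(5))*H(-1) = (31 + 1)*(-1) = 32*(-1) = -32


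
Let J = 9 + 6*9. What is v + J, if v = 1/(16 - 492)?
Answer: 29987/476 ≈ 62.998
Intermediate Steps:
J = 63 (J = 9 + 54 = 63)
v = -1/476 (v = 1/(-476) = -1/476 ≈ -0.0021008)
v + J = -1/476 + 63 = 29987/476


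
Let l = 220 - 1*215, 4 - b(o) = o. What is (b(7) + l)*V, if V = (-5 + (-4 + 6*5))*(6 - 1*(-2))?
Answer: 336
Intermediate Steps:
b(o) = 4 - o
l = 5 (l = 220 - 215 = 5)
V = 168 (V = (-5 + (-4 + 30))*(6 + 2) = (-5 + 26)*8 = 21*8 = 168)
(b(7) + l)*V = ((4 - 1*7) + 5)*168 = ((4 - 7) + 5)*168 = (-3 + 5)*168 = 2*168 = 336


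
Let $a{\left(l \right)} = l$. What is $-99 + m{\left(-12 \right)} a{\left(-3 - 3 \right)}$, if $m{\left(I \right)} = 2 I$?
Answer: $45$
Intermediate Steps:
$-99 + m{\left(-12 \right)} a{\left(-3 - 3 \right)} = -99 + 2 \left(-12\right) \left(-3 - 3\right) = -99 - 24 \left(-3 - 3\right) = -99 - -144 = -99 + 144 = 45$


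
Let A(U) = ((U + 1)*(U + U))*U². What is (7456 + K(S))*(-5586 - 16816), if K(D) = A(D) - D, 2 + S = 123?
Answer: -9683672642038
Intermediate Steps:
S = 121 (S = -2 + 123 = 121)
A(U) = 2*U³*(1 + U) (A(U) = ((1 + U)*(2*U))*U² = (2*U*(1 + U))*U² = 2*U³*(1 + U))
K(D) = -D + 2*D³*(1 + D) (K(D) = 2*D³*(1 + D) - D = -D + 2*D³*(1 + D))
(7456 + K(S))*(-5586 - 16816) = (7456 + 121*(-1 + 2*121²*(1 + 121)))*(-5586 - 16816) = (7456 + 121*(-1 + 2*14641*122))*(-22402) = (7456 + 121*(-1 + 3572404))*(-22402) = (7456 + 121*3572403)*(-22402) = (7456 + 432260763)*(-22402) = 432268219*(-22402) = -9683672642038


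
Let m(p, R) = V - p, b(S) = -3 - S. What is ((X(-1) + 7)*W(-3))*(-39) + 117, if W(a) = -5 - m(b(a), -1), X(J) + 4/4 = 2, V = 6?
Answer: 3549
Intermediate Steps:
m(p, R) = 6 - p
X(J) = 1 (X(J) = -1 + 2 = 1)
W(a) = -14 - a (W(a) = -5 - (6 - (-3 - a)) = -5 - (6 + (3 + a)) = -5 - (9 + a) = -5 + (-9 - a) = -14 - a)
((X(-1) + 7)*W(-3))*(-39) + 117 = ((1 + 7)*(-14 - 1*(-3)))*(-39) + 117 = (8*(-14 + 3))*(-39) + 117 = (8*(-11))*(-39) + 117 = -88*(-39) + 117 = 3432 + 117 = 3549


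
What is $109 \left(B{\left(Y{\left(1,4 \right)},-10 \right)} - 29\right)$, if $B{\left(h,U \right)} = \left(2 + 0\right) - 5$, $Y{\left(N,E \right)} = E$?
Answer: $-3488$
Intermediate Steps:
$B{\left(h,U \right)} = -3$ ($B{\left(h,U \right)} = 2 - 5 = -3$)
$109 \left(B{\left(Y{\left(1,4 \right)},-10 \right)} - 29\right) = 109 \left(-3 - 29\right) = 109 \left(-32\right) = -3488$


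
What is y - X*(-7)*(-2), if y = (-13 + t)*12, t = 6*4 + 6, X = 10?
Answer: 64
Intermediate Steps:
t = 30 (t = 24 + 6 = 30)
y = 204 (y = (-13 + 30)*12 = 17*12 = 204)
y - X*(-7)*(-2) = 204 - 10*(-7)*(-2) = 204 - (-70)*(-2) = 204 - 1*140 = 204 - 140 = 64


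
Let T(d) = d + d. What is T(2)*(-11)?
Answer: -44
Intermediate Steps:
T(d) = 2*d
T(2)*(-11) = (2*2)*(-11) = 4*(-11) = -44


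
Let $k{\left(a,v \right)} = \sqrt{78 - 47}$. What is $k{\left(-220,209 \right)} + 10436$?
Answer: $10436 + \sqrt{31} \approx 10442.0$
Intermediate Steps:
$k{\left(a,v \right)} = \sqrt{31}$
$k{\left(-220,209 \right)} + 10436 = \sqrt{31} + 10436 = 10436 + \sqrt{31}$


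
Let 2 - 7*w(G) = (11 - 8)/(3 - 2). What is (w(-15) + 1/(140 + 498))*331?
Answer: -208861/4466 ≈ -46.767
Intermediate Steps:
w(G) = -⅐ (w(G) = 2/7 - (11 - 8)/(7*(3 - 2)) = 2/7 - 3/(7*1) = 2/7 - 3/7 = -⅐)
(w(-15) + 1/(140 + 498))*331 = (-⅐ + 1/(140 + 498))*331 = (-⅐ + 1/638)*331 = -631/4466*331 = -208861/4466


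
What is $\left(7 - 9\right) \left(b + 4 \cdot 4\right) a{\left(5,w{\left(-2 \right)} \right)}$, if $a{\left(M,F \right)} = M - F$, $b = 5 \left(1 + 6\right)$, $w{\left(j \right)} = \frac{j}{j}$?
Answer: $-408$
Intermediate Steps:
$w{\left(j \right)} = 1$
$b = 35$ ($b = 5 \cdot 7 = 35$)
$\left(7 - 9\right) \left(b + 4 \cdot 4\right) a{\left(5,w{\left(-2 \right)} \right)} = \left(7 - 9\right) \left(35 + 4 \cdot 4\right) \left(5 - 1\right) = \left(7 - 9\right) \left(35 + 16\right) \left(5 - 1\right) = \left(-2\right) 51 \cdot 4 = \left(-102\right) 4 = -408$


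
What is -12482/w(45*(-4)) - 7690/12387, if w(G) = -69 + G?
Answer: 16966636/342707 ≈ 49.508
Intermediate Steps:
-12482/w(45*(-4)) - 7690/12387 = -12482/(-69 + 45*(-4)) - 7690/12387 = -12482/(-69 - 180) - 7690*1/12387 = -12482/(-249) - 7690/12387 = -12482*(-1/249) - 7690/12387 = 12482/249 - 7690/12387 = 16966636/342707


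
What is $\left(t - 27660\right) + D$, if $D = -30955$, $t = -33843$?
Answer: $-92458$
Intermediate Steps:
$\left(t - 27660\right) + D = \left(-33843 - 27660\right) - 30955 = -61503 - 30955 = -92458$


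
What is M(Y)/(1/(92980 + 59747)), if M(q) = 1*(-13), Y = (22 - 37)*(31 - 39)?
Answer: -1985451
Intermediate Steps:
Y = 120 (Y = -15*(-8) = 120)
M(q) = -13
M(Y)/(1/(92980 + 59747)) = -13/(1/(92980 + 59747)) = -13/(1/152727) = -13/1/152727 = -13*152727 = -1985451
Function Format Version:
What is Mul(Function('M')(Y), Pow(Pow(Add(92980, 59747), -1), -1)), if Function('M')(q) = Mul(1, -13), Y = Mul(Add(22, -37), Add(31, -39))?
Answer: -1985451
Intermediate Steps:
Y = 120 (Y = Mul(-15, -8) = 120)
Function('M')(q) = -13
Mul(Function('M')(Y), Pow(Pow(Add(92980, 59747), -1), -1)) = Mul(-13, Pow(Pow(Add(92980, 59747), -1), -1)) = Mul(-13, Pow(Pow(152727, -1), -1)) = Mul(-13, Pow(Rational(1, 152727), -1)) = Mul(-13, 152727) = -1985451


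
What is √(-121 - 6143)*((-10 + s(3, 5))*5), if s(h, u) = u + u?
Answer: 0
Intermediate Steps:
s(h, u) = 2*u
√(-121 - 6143)*((-10 + s(3, 5))*5) = √(-121 - 6143)*((-10 + 2*5)*5) = √(-6264)*((-10 + 10)*5) = (6*I*√174)*(0*5) = (6*I*√174)*0 = 0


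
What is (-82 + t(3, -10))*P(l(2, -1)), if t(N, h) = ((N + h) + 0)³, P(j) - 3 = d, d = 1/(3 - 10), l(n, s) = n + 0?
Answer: -8500/7 ≈ -1214.3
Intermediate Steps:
l(n, s) = n
d = -⅐ (d = 1/(-7) = -⅐ ≈ -0.14286)
P(j) = 20/7 (P(j) = 3 - ⅐ = 20/7)
t(N, h) = (N + h)³
(-82 + t(3, -10))*P(l(2, -1)) = (-82 + (3 - 10)³)*(20/7) = (-82 + (-7)³)*(20/7) = (-82 - 343)*(20/7) = -425*20/7 = -8500/7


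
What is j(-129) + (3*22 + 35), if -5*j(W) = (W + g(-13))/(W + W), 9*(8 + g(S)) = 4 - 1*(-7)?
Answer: 585694/5805 ≈ 100.89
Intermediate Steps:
g(S) = -61/9 (g(S) = -8 + (4 - 1*(-7))/9 = -8 + (4 + 7)/9 = -8 + (⅑)*11 = -8 + 11/9 = -61/9)
j(W) = -(-61/9 + W)/(10*W) (j(W) = -(W - 61/9)/(5*(W + W)) = -(-61/9 + W)/(5*(2*W)) = -(-61/9 + W)*1/(2*W)/5 = -(-61/9 + W)/(10*W))
j(-129) + (3*22 + 35) = (1/90)*(61 - 9*(-129))/(-129) + (3*22 + 35) = (1/90)*(-1/129)*(61 + 1161) + (66 + 35) = (1/90)*(-1/129)*1222 + 101 = -611/5805 + 101 = 585694/5805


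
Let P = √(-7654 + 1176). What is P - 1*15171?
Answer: -15171 + I*√6478 ≈ -15171.0 + 80.486*I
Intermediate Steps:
P = I*√6478 (P = √(-6478) = I*√6478 ≈ 80.486*I)
P - 1*15171 = I*√6478 - 1*15171 = I*√6478 - 15171 = -15171 + I*√6478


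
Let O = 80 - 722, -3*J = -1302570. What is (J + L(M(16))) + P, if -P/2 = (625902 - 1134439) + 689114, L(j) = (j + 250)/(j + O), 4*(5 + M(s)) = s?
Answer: 46961899/643 ≈ 73036.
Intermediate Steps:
J = 434190 (J = -⅓*(-1302570) = 434190)
M(s) = -5 + s/4
O = -642
L(j) = (250 + j)/(-642 + j) (L(j) = (j + 250)/(j - 642) = (250 + j)/(-642 + j))
P = -361154 (P = -2*((625902 - 1134439) + 689114) = -2*(-508537 + 689114) = -2*180577 = -361154)
(J + L(M(16))) + P = (434190 + (250 + (-5 + (¼)*16))/(-642 + (-5 + (¼)*16))) - 361154 = (434190 + (250 + (-5 + 4))/(-642 + (-5 + 4))) - 361154 = (434190 + (250 - 1)/(-642 - 1)) - 361154 = (434190 + 249/(-643)) - 361154 = (434190 - 1/643*249) - 361154 = (434190 - 249/643) - 361154 = 279183921/643 - 361154 = 46961899/643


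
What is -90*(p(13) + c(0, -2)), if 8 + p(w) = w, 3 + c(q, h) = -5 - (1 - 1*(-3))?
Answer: 630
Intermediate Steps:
c(q, h) = -12 (c(q, h) = -3 + (-5 - (1 - 1*(-3))) = -3 + (-5 - (1 + 3)) = -3 + (-5 - 1*4) = -3 + (-5 - 4) = -3 - 9 = -12)
p(w) = -8 + w
-90*(p(13) + c(0, -2)) = -90*((-8 + 13) - 12) = -90*(5 - 12) = -90*(-7) = 630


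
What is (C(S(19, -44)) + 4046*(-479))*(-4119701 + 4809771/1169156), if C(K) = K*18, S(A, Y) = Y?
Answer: 4669243956996222605/584578 ≈ 7.9874e+12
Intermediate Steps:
C(K) = 18*K
(C(S(19, -44)) + 4046*(-479))*(-4119701 + 4809771/1169156) = (18*(-44) + 4046*(-479))*(-4119701 + 4809771/1169156) = (-792 - 1938034)*(-4119701 + 4809771*(1/1169156)) = -1938826*(-4119701 + 4809771/1169156) = -1938826*(-4816568332585/1169156) = 4669243956996222605/584578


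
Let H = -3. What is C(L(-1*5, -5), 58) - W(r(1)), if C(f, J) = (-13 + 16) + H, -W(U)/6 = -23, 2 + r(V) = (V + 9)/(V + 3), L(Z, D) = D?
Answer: -138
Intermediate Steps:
r(V) = -2 + (9 + V)/(3 + V) (r(V) = -2 + (V + 9)/(V + 3) = -2 + (9 + V)/(3 + V))
W(U) = 138 (W(U) = -6*(-23) = 138)
C(f, J) = 0 (C(f, J) = (-13 + 16) - 3 = 3 - 3 = 0)
C(L(-1*5, -5), 58) - W(r(1)) = 0 - 1*138 = 0 - 138 = -138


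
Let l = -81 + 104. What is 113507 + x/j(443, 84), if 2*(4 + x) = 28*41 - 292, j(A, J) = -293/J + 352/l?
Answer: 2592070471/22829 ≈ 1.1354e+5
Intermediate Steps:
l = 23
j(A, J) = 352/23 - 293/J (j(A, J) = -293/J + 352/23 = 352/23 - 293/J)
x = 424 (x = -4 + (28*41 - 292)/2 = -4 + (1148 - 292)/2 = -4 + (½)*856 = -4 + 428 = 424)
113507 + x/j(443, 84) = 113507 + 424/(352/23 - 293/84) = 113507 + 424/(22829/1932) = 113507 + 424*(1932/22829) = 113507 + 819168/22829 = 2592070471/22829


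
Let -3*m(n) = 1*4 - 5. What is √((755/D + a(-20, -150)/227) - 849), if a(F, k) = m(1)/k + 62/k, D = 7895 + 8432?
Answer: I*√10495230489764249842/111186870 ≈ 29.137*I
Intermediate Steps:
m(n) = ⅓ (m(n) = -(1*4 - 5)/3 = -(4 - 5)/3 = -⅓*(-1) = ⅓)
D = 16327
a(F, k) = 187/(3*k) (a(F, k) = 1/(3*k) + 62/k = 187/(3*k))
√((755/D + a(-20, -150)/227) - 849) = √((755/16327 + ((187/3)/(-150))/227) - 849) = √((755*(1/16327) + ((187/3)*(-1/150))*(1/227)) - 849) = √((755/16327 - 187/450*1/227) - 849) = √((755/16327 - 187/102150) - 849) = √(74070101/1667803050 - 849) = √(-1415890719349/1667803050) = I*√10495230489764249842/111186870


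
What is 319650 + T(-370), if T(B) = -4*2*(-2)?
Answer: 319666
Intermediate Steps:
T(B) = 16 (T(B) = -8*(-2) = 16)
319650 + T(-370) = 319650 + 16 = 319666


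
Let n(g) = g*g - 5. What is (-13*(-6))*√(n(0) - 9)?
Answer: 78*I*√14 ≈ 291.85*I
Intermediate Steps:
n(g) = -5 + g² (n(g) = g² - 5 = -5 + g²)
(-13*(-6))*√(n(0) - 9) = (-13*(-6))*√((-5 + 0²) - 9) = 78*√((-5 + 0) - 9) = 78*√(-5 - 9) = 78*√(-14) = 78*(I*√14) = 78*I*√14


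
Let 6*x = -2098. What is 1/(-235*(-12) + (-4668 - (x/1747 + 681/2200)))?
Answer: -11530200/21309070921 ≈ -0.00054109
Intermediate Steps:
x = -1049/3 (x = (⅙)*(-2098) = -1049/3 ≈ -349.67)
1/(-235*(-12) + (-4668 - (x/1747 + 681/2200))) = 1/(-235*(-12) + (-4668 - (-1049/3/1747 + 681/2200))) = 1/(2820 + (-4668 - (-1049/3*1/1747 + 681*(1/2200)))) = 1/(2820 + (-4668 - (-1049/5241 + 681/2200))) = 1/(2820 + (-4668 - 1*1261321/11530200)) = 1/(2820 + (-4668 - 1261321/11530200)) = 1/(2820 - 53824234921/11530200) = 1/(-21309070921/11530200) = -11530200/21309070921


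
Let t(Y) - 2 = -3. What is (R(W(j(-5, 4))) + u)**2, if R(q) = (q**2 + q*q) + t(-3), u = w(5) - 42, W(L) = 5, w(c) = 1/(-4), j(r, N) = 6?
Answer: 729/16 ≈ 45.563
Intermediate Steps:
t(Y) = -1 (t(Y) = 2 - 3 = -1)
w(c) = -1/4
u = -169/4 (u = -1/4 - 42 = -169/4 ≈ -42.250)
R(q) = -1 + 2*q**2 (R(q) = (q**2 + q*q) - 1 = (q**2 + q**2) - 1 = 2*q**2 - 1 = -1 + 2*q**2)
(R(W(j(-5, 4))) + u)**2 = ((-1 + 2*5**2) - 169/4)**2 = ((-1 + 2*25) - 169/4)**2 = ((-1 + 50) - 169/4)**2 = (49 - 169/4)**2 = (27/4)**2 = 729/16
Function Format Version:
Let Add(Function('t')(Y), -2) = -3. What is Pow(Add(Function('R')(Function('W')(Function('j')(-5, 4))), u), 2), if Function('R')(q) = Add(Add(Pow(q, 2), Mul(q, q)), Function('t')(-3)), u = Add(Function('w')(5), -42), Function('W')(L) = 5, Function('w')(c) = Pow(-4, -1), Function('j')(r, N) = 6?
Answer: Rational(729, 16) ≈ 45.563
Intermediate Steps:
Function('t')(Y) = -1 (Function('t')(Y) = Add(2, -3) = -1)
Function('w')(c) = Rational(-1, 4)
u = Rational(-169, 4) (u = Add(Rational(-1, 4), -42) = Rational(-169, 4) ≈ -42.250)
Function('R')(q) = Add(-1, Mul(2, Pow(q, 2))) (Function('R')(q) = Add(Add(Pow(q, 2), Mul(q, q)), -1) = Add(Add(Pow(q, 2), Pow(q, 2)), -1) = Add(Mul(2, Pow(q, 2)), -1) = Add(-1, Mul(2, Pow(q, 2))))
Pow(Add(Function('R')(Function('W')(Function('j')(-5, 4))), u), 2) = Pow(Add(Add(-1, Mul(2, Pow(5, 2))), Rational(-169, 4)), 2) = Pow(Add(Add(-1, Mul(2, 25)), Rational(-169, 4)), 2) = Pow(Add(Add(-1, 50), Rational(-169, 4)), 2) = Pow(Add(49, Rational(-169, 4)), 2) = Pow(Rational(27, 4), 2) = Rational(729, 16)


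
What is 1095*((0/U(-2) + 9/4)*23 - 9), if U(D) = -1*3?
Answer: 187245/4 ≈ 46811.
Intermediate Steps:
U(D) = -3
1095*((0/U(-2) + 9/4)*23 - 9) = 1095*((0/(-3) + 9/4)*23 - 9) = 1095*((0*(-1/3) + 9*(1/4))*23 - 9) = 1095*((0 + 9/4)*23 - 9) = 1095*((9/4)*23 - 9) = 1095*(207/4 - 9) = 1095*(171/4) = 187245/4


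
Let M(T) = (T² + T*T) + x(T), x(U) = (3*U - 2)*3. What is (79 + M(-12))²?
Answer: 64009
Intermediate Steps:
x(U) = -6 + 9*U (x(U) = (-2 + 3*U)*3 = -6 + 9*U)
M(T) = -6 + 2*T² + 9*T (M(T) = (T² + T*T) + (-6 + 9*T) = (T² + T²) + (-6 + 9*T) = 2*T² + (-6 + 9*T) = -6 + 2*T² + 9*T)
(79 + M(-12))² = (79 + (-6 + 2*(-12)² + 9*(-12)))² = (79 + (-6 + 2*144 - 108))² = (79 + (-6 + 288 - 108))² = (79 + 174)² = 253² = 64009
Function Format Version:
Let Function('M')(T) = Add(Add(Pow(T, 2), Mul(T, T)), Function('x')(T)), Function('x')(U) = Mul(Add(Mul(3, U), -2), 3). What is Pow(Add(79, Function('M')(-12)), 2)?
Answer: 64009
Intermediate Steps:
Function('x')(U) = Add(-6, Mul(9, U)) (Function('x')(U) = Mul(Add(-2, Mul(3, U)), 3) = Add(-6, Mul(9, U)))
Function('M')(T) = Add(-6, Mul(2, Pow(T, 2)), Mul(9, T)) (Function('M')(T) = Add(Add(Pow(T, 2), Mul(T, T)), Add(-6, Mul(9, T))) = Add(Add(Pow(T, 2), Pow(T, 2)), Add(-6, Mul(9, T))) = Add(Mul(2, Pow(T, 2)), Add(-6, Mul(9, T))) = Add(-6, Mul(2, Pow(T, 2)), Mul(9, T)))
Pow(Add(79, Function('M')(-12)), 2) = Pow(Add(79, Add(-6, Mul(2, Pow(-12, 2)), Mul(9, -12))), 2) = Pow(Add(79, Add(-6, Mul(2, 144), -108)), 2) = Pow(Add(79, Add(-6, 288, -108)), 2) = Pow(Add(79, 174), 2) = Pow(253, 2) = 64009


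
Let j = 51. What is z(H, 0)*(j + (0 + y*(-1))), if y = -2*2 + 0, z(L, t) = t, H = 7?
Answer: 0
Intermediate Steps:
y = -4 (y = -4 + 0 = -4)
z(H, 0)*(j + (0 + y*(-1))) = 0*(51 + (0 - 4*(-1))) = 0*(51 + (0 + 4)) = 0*(51 + 4) = 0*55 = 0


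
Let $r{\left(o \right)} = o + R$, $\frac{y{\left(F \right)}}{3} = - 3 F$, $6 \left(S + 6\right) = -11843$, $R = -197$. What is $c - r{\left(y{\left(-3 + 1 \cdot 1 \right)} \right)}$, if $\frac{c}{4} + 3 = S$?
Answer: $- \frac{23257}{3} \approx -7752.3$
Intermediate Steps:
$S = - \frac{11879}{6}$ ($S = -6 + \frac{1}{6} \left(-11843\right) = -6 - \frac{11843}{6} = - \frac{11879}{6} \approx -1979.8$)
$y{\left(F \right)} = - 9 F$ ($y{\left(F \right)} = 3 \left(- 3 F\right) = - 9 F$)
$c = - \frac{23794}{3}$ ($c = -12 + 4 \left(- \frac{11879}{6}\right) = -12 - \frac{23758}{3} = - \frac{23794}{3} \approx -7931.3$)
$r{\left(o \right)} = -197 + o$ ($r{\left(o \right)} = o - 197 = -197 + o$)
$c - r{\left(y{\left(-3 + 1 \cdot 1 \right)} \right)} = - \frac{23794}{3} - \left(-197 - 9 \left(-3 + 1 \cdot 1\right)\right) = - \frac{23794}{3} - \left(-197 - 9 \left(-3 + 1\right)\right) = - \frac{23794}{3} - \left(-197 - -18\right) = - \frac{23794}{3} - \left(-197 + 18\right) = - \frac{23794}{3} - -179 = - \frac{23794}{3} + 179 = - \frac{23257}{3}$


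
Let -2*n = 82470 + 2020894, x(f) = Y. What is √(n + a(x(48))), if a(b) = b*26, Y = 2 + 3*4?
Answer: I*√1051318 ≈ 1025.3*I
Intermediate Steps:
Y = 14 (Y = 2 + 12 = 14)
x(f) = 14
a(b) = 26*b
n = -1051682 (n = -(82470 + 2020894)/2 = -½*2103364 = -1051682)
√(n + a(x(48))) = √(-1051682 + 26*14) = √(-1051682 + 364) = √(-1051318) = I*√1051318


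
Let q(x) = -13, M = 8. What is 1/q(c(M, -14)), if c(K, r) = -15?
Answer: -1/13 ≈ -0.076923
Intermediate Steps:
1/q(c(M, -14)) = 1/(-13) = -1/13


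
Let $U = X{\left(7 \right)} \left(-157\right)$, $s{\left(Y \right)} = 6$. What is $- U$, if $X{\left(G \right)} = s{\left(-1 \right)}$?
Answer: $942$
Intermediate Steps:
$X{\left(G \right)} = 6$
$U = -942$ ($U = 6 \left(-157\right) = -942$)
$- U = \left(-1\right) \left(-942\right) = 942$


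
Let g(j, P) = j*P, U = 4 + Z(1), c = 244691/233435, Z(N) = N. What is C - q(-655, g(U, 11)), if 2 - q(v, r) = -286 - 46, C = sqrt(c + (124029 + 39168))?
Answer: -334 + 73*sqrt(1668788064790)/233435 ≈ 69.978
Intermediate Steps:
c = 244691/233435 (c = 244691*(1/233435) = 244691/233435 ≈ 1.0482)
U = 5 (U = 4 + 1 = 5)
g(j, P) = P*j
C = 73*sqrt(1668788064790)/233435 (C = sqrt(244691/233435 + (124029 + 39168)) = sqrt(244691/233435 + 163197) = sqrt(38096136386/233435) = 73*sqrt(1668788064790)/233435 ≈ 403.98)
q(v, r) = 334 (q(v, r) = 2 - (-286 - 46) = 2 - 1*(-332) = 2 + 332 = 334)
C - q(-655, g(U, 11)) = 73*sqrt(1668788064790)/233435 - 1*334 = 73*sqrt(1668788064790)/233435 - 334 = -334 + 73*sqrt(1668788064790)/233435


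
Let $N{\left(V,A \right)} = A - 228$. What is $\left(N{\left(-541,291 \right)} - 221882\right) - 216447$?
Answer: $-438266$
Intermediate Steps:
$N{\left(V,A \right)} = -228 + A$
$\left(N{\left(-541,291 \right)} - 221882\right) - 216447 = \left(\left(-228 + 291\right) - 221882\right) - 216447 = \left(63 - 221882\right) - 216447 = -221819 - 216447 = -438266$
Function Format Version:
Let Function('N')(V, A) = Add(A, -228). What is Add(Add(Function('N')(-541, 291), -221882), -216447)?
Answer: -438266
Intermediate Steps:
Function('N')(V, A) = Add(-228, A)
Add(Add(Function('N')(-541, 291), -221882), -216447) = Add(Add(Add(-228, 291), -221882), -216447) = Add(Add(63, -221882), -216447) = Add(-221819, -216447) = -438266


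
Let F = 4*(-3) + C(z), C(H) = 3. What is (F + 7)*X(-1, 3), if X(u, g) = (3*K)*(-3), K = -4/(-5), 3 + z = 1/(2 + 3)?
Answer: 72/5 ≈ 14.400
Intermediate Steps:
z = -14/5 (z = -3 + 1/(2 + 3) = -3 + 1/5 = -14/5 ≈ -2.8000)
K = 4/5 (K = -4*(-1/5) = 4/5 ≈ 0.80000)
X(u, g) = -36/5 (X(u, g) = (3*(4/5))*(-3) = (12/5)*(-3) = -36/5)
F = -9 (F = 4*(-3) + 3 = -12 + 3 = -9)
(F + 7)*X(-1, 3) = (-9 + 7)*(-36/5) = -2*(-36/5) = 72/5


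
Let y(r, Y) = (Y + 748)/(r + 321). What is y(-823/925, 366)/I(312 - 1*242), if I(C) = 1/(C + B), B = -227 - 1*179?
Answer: -173115600/148051 ≈ -1169.3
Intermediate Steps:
B = -406 (B = -227 - 179 = -406)
I(C) = 1/(-406 + C) (I(C) = 1/(C - 406) = 1/(-406 + C))
y(r, Y) = (748 + Y)/(321 + r)
y(-823/925, 366)/I(312 - 1*242) = ((748 + 366)/(321 - 823/925))/(1/(-406 + (312 - 1*242))) = (1114/(321 - 823*1/925))/(1/(-406 + (312 - 242))) = (1114/(321 - 823/925))/(1/(-406 + 70)) = (1114/(296102/925))/(1/(-336)) = ((925/296102)*1114)/(-1/336) = (515225/148051)*(-336) = -173115600/148051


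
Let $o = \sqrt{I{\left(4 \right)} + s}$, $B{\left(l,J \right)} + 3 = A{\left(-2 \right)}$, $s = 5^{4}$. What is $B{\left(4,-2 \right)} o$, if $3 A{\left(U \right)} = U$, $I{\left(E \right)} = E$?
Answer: $- \frac{11 \sqrt{629}}{3} \approx -91.959$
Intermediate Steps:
$A{\left(U \right)} = \frac{U}{3}$
$s = 625$
$B{\left(l,J \right)} = - \frac{11}{3}$ ($B{\left(l,J \right)} = -3 + \frac{1}{3} \left(-2\right) = -3 - \frac{2}{3} = - \frac{11}{3}$)
$o = \sqrt{629}$ ($o = \sqrt{4 + 625} = \sqrt{629} \approx 25.08$)
$B{\left(4,-2 \right)} o = - \frac{11 \sqrt{629}}{3}$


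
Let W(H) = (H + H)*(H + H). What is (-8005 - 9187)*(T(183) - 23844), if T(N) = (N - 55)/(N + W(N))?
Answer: 54987067952096/134139 ≈ 4.0993e+8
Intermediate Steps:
W(H) = 4*H² (W(H) = (2*H)*(2*H) = 4*H²)
T(N) = (-55 + N)/(N + 4*N²) (T(N) = (N - 55)/(N + 4*N²) = (-55 + N)/(N + 4*N²))
(-8005 - 9187)*(T(183) - 23844) = (-8005 - 9187)*((-55 + 183)/(183*(1 + 4*183)) - 23844) = -17192*((1/183)*128/(1 + 732) - 23844) = -17192*((1/183)*128/733 - 23844) = -17192*((1/183)*(1/733)*128 - 23844) = -17192*(128/134139 - 23844) = -17192*(-3198410188/134139) = 54987067952096/134139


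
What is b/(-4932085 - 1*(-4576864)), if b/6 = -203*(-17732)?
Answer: -248248/4083 ≈ -60.800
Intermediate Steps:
b = 21597576 (b = 6*(-203*(-17732)) = 6*3599596 = 21597576)
b/(-4932085 - 1*(-4576864)) = 21597576/(-4932085 - 1*(-4576864)) = 21597576/(-4932085 + 4576864) = 21597576/(-355221) = 21597576*(-1/355221) = -248248/4083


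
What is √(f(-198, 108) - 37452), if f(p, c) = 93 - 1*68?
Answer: I*√37427 ≈ 193.46*I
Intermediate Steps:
f(p, c) = 25 (f(p, c) = 93 - 68 = 25)
√(f(-198, 108) - 37452) = √(25 - 37452) = √(-37427) = I*√37427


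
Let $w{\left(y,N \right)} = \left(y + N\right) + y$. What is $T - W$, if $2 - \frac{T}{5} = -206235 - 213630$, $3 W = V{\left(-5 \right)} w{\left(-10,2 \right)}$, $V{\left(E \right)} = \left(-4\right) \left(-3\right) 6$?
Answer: $2099767$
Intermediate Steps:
$V{\left(E \right)} = 72$ ($V{\left(E \right)} = 12 \cdot 6 = 72$)
$w{\left(y,N \right)} = N + 2 y$ ($w{\left(y,N \right)} = \left(N + y\right) + y = N + 2 y$)
$W = -432$ ($W = \frac{72 \left(2 + 2 \left(-10\right)\right)}{3} = \frac{72 \left(2 - 20\right)}{3} = \frac{72 \left(-18\right)}{3} = \frac{1}{3} \left(-1296\right) = -432$)
$T = 2099335$ ($T = 10 - 5 \left(-206235 - 213630\right) = 10 - -2099325 = 10 + 2099325 = 2099335$)
$T - W = 2099335 - -432 = 2099335 + 432 = 2099767$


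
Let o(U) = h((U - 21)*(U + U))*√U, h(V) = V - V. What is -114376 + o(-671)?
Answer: -114376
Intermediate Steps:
h(V) = 0
o(U) = 0 (o(U) = 0*√U = 0)
-114376 + o(-671) = -114376 + 0 = -114376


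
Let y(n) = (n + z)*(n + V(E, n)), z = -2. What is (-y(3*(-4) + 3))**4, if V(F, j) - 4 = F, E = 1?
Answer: 3748096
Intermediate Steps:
V(F, j) = 4 + F
y(n) = (-2 + n)*(5 + n) (y(n) = (n - 2)*(n + (4 + 1)) = (-2 + n)*(n + 5) = (-2 + n)*(5 + n))
(-y(3*(-4) + 3))**4 = (-(-10 + (3*(-4) + 3)**2 + 3*(3*(-4) + 3)))**4 = (-(-10 + (-12 + 3)**2 + 3*(-12 + 3)))**4 = (-(-10 + (-9)**2 + 3*(-9)))**4 = (-(-10 + 81 - 27))**4 = (-1*44)**4 = (-44)**4 = 3748096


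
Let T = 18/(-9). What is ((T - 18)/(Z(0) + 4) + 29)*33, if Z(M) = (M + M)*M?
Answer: 792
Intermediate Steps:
T = -2 (T = 18*(-⅑) = -2)
Z(M) = 2*M² (Z(M) = (2*M)*M = 2*M²)
((T - 18)/(Z(0) + 4) + 29)*33 = ((-2 - 18)/(2*0² + 4) + 29)*33 = (-20/(2*0 + 4) + 29)*33 = (-20/(0 + 4) + 29)*33 = (-20/4 + 29)*33 = (-20*¼ + 29)*33 = (-5 + 29)*33 = 24*33 = 792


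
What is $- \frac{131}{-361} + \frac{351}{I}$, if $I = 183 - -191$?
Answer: $\frac{175705}{135014} \approx 1.3014$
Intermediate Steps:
$I = 374$ ($I = 183 + 191 = 374$)
$- \frac{131}{-361} + \frac{351}{I} = - \frac{131}{-361} + \frac{351}{374} = \left(-131\right) \left(- \frac{1}{361}\right) + 351 \cdot \frac{1}{374} = \frac{131}{361} + \frac{351}{374} = \frac{175705}{135014}$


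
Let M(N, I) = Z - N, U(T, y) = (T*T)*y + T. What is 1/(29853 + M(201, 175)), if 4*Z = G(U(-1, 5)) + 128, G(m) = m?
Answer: 1/29685 ≈ 3.3687e-5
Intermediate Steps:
U(T, y) = T + y*T² (U(T, y) = T²*y + T = y*T² + T = T + y*T²)
Z = 33 (Z = (-(1 - 1*5) + 128)/4 = (-(1 - 5) + 128)/4 = (-1*(-4) + 128)/4 = (4 + 128)/4 = (¼)*132 = 33)
M(N, I) = 33 - N
1/(29853 + M(201, 175)) = 1/(29853 + (33 - 1*201)) = 1/(29853 + (33 - 201)) = 1/(29853 - 168) = 1/29685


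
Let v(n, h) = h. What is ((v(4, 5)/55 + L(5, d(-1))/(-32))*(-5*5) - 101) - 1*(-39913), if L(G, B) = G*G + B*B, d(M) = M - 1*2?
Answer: 7011187/176 ≈ 39836.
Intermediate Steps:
d(M) = -2 + M (d(M) = M - 2 = -2 + M)
L(G, B) = B² + G² (L(G, B) = G² + B² = B² + G²)
((v(4, 5)/55 + L(5, d(-1))/(-32))*(-5*5) - 101) - 1*(-39913) = ((5/55 + ((-2 - 1)² + 5²)/(-32))*(-5*5) - 101) - 1*(-39913) = ((5*(1/55) + ((-3)² + 25)*(-1/32))*(-25) - 101) + 39913 = ((1/11 + (9 + 25)*(-1/32))*(-25) - 101) + 39913 = ((1/11 + 34*(-1/32))*(-25) - 101) + 39913 = ((1/11 - 17/16)*(-25) - 101) + 39913 = (-171/176*(-25) - 101) + 39913 = (4275/176 - 101) + 39913 = -13501/176 + 39913 = 7011187/176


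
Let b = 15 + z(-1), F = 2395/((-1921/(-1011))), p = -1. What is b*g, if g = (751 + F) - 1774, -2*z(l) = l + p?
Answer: 7298592/1921 ≈ 3799.4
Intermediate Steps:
F = 2421345/1921 (F = 2395/((-1921*(-1/1011))) = 2395/(1921/1011) = 2395*(1011/1921) = 2421345/1921 ≈ 1260.5)
z(l) = 1/2 - l/2 (z(l) = -(l - 1)/2 = -(-1 + l)/2 = 1/2 - l/2)
g = 456162/1921 (g = (751 + 2421345/1921) - 1774 = 3864016/1921 - 1774 = 456162/1921 ≈ 237.46)
b = 16 (b = 15 + (1/2 - 1/2*(-1)) = 15 + (1/2 + 1/2) = 15 + 1 = 16)
b*g = 16*(456162/1921) = 7298592/1921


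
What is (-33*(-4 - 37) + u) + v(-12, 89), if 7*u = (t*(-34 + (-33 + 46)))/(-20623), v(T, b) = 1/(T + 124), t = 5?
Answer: 3125149231/2309776 ≈ 1353.0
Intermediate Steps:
v(T, b) = 1/(124 + T)
u = 15/20623 (u = ((5*(-34 + (-33 + 46)))/(-20623))/7 = ((5*(-34 + 13))*(-1/20623))/7 = ((5*(-21))*(-1/20623))/7 = (-105*(-1/20623))/7 = (1/7)*(105/20623) = 15/20623 ≈ 0.00072734)
(-33*(-4 - 37) + u) + v(-12, 89) = (-33*(-4 - 37) + 15/20623) + 1/(124 - 12) = (-33*(-41) + 15/20623) + 1/112 = (1353 + 15/20623) + 1/112 = 27902934/20623 + 1/112 = 3125149231/2309776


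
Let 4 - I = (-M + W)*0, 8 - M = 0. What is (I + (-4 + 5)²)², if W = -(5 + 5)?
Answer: 25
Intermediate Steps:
M = 8 (M = 8 - 1*0 = 8 + 0 = 8)
W = -10 (W = -1*10 = -10)
I = 4 (I = 4 - (-1*8 - 10)*0 = 4 - (-8 - 10)*0 = 4 - (-18)*0 = 4 - 1*0 = 4 + 0 = 4)
(I + (-4 + 5)²)² = (4 + (-4 + 5)²)² = (4 + 1²)² = (4 + 1)² = 5² = 25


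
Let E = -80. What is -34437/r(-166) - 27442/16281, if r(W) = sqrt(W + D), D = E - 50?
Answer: -27442/16281 + 34437*I*sqrt(74)/148 ≈ -1.6855 + 2001.6*I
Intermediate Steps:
D = -130 (D = -80 - 50 = -130)
r(W) = sqrt(-130 + W) (r(W) = sqrt(W - 130) = sqrt(-130 + W))
-34437/r(-166) - 27442/16281 = -34437/sqrt(-130 - 166) - 27442/16281 = -34437*(-I*sqrt(74)/148) - 27442*1/16281 = -34437*(-I*sqrt(74)/148) - 27442/16281 = -(-34437)*I*sqrt(74)/148 - 27442/16281 = 34437*I*sqrt(74)/148 - 27442/16281 = -27442/16281 + 34437*I*sqrt(74)/148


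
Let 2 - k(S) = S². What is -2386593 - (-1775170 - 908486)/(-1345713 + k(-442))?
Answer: -3677921491131/1541075 ≈ -2.3866e+6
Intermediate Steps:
k(S) = 2 - S²
-2386593 - (-1775170 - 908486)/(-1345713 + k(-442)) = -2386593 - (-1775170 - 908486)/(-1345713 + (2 - 1*(-442)²)) = -2386593 - (-2683656)/(-1345713 + (2 - 1*195364)) = -2386593 - (-2683656)/(-1345713 + (2 - 195364)) = -2386593 - (-2683656)/(-1345713 - 195362) = -2386593 - (-2683656)/(-1541075) = -2386593 - (-2683656)*(-1)/1541075 = -2386593 - 1*2683656/1541075 = -2386593 - 2683656/1541075 = -3677921491131/1541075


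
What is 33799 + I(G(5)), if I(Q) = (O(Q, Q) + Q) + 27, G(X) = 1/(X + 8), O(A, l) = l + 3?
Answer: 439779/13 ≈ 33829.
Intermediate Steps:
O(A, l) = 3 + l
G(X) = 1/(8 + X)
I(Q) = 30 + 2*Q (I(Q) = ((3 + Q) + Q) + 27 = (3 + 2*Q) + 27 = 30 + 2*Q)
33799 + I(G(5)) = 33799 + (30 + 2/(8 + 5)) = 33799 + (30 + 2/13) = 33799 + 392/13 = 439779/13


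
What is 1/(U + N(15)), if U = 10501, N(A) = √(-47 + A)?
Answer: 10501/110271033 - 4*I*√2/110271033 ≈ 9.5229e-5 - 5.13e-8*I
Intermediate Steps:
1/(U + N(15)) = 1/(10501 + √(-47 + 15)) = 1/(10501 + √(-32)) = 1/(10501 + 4*I*√2)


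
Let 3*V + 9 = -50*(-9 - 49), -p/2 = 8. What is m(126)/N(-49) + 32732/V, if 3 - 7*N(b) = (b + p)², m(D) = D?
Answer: 4204425/124549 ≈ 33.757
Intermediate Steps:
p = -16 (p = -2*8 = -16)
V = 2891/3 (V = -3 + (-50*(-9 - 49))/3 = -3 + (-50*(-58))/3 = -3 + (⅓)*2900 = -3 + 2900/3 = 2891/3 ≈ 963.67)
N(b) = 3/7 - (-16 + b)²/7 (N(b) = 3/7 - (b - 16)²/7 = 3/7 - (-16 + b)²/7)
m(126)/N(-49) + 32732/V = 126/(3/7 - (-16 - 49)²/7) + 32732/(2891/3) = 126/(3/7 - ⅐*(-65)²) + 32732*(3/2891) = 126/(3/7 - ⅐*4225) + 2004/59 = 126/(3/7 - 4225/7) + 2004/59 = 126/(-4222/7) + 2004/59 = 126*(-7/4222) + 2004/59 = -441/2111 + 2004/59 = 4204425/124549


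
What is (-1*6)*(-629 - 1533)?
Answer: 12972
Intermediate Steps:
(-1*6)*(-629 - 1533) = -6*(-2162) = 12972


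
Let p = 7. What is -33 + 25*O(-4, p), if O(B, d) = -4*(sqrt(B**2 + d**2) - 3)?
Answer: 267 - 100*sqrt(65) ≈ -539.23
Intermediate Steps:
O(B, d) = 12 - 4*sqrt(B**2 + d**2) (O(B, d) = -4*(-3 + sqrt(B**2 + d**2)) = 12 - 4*sqrt(B**2 + d**2))
-33 + 25*O(-4, p) = -33 + 25*(12 - 4*sqrt((-4)**2 + 7**2)) = -33 + 25*(12 - 4*sqrt(16 + 49)) = -33 + 25*(12 - 4*sqrt(65)) = -33 + (300 - 100*sqrt(65)) = 267 - 100*sqrt(65)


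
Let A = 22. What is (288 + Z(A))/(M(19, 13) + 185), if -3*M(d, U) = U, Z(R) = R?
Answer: 465/271 ≈ 1.7159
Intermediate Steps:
M(d, U) = -U/3
(288 + Z(A))/(M(19, 13) + 185) = (288 + 22)/(-⅓*13 + 185) = 310/(-13/3 + 185) = 310/(542/3) = 310*(3/542) = 465/271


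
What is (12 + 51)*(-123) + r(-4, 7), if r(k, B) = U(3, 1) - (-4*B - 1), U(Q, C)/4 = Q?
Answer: -7708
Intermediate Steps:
U(Q, C) = 4*Q
r(k, B) = 13 + 4*B (r(k, B) = 4*3 - (-4*B - 1) = 12 - (-1 - 4*B) = 12 + (1 + 4*B) = 13 + 4*B)
(12 + 51)*(-123) + r(-4, 7) = (12 + 51)*(-123) + (13 + 4*7) = 63*(-123) + (13 + 28) = -7749 + 41 = -7708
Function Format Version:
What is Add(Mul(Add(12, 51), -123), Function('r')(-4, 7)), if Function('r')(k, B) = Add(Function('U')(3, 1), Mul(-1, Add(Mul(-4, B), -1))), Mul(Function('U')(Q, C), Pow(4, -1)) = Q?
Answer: -7708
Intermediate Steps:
Function('U')(Q, C) = Mul(4, Q)
Function('r')(k, B) = Add(13, Mul(4, B)) (Function('r')(k, B) = Add(Mul(4, 3), Mul(-1, Add(Mul(-4, B), -1))) = Add(12, Mul(-1, Add(-1, Mul(-4, B)))) = Add(12, Add(1, Mul(4, B))) = Add(13, Mul(4, B)))
Add(Mul(Add(12, 51), -123), Function('r')(-4, 7)) = Add(Mul(Add(12, 51), -123), Add(13, Mul(4, 7))) = Add(Mul(63, -123), Add(13, 28)) = Add(-7749, 41) = -7708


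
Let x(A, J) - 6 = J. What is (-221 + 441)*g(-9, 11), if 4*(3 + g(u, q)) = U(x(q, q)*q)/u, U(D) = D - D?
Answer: -660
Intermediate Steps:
x(A, J) = 6 + J
U(D) = 0
g(u, q) = -3 (g(u, q) = -3 + (0/u)/4 = -3 + (1/4)*0 = -3 + 0 = -3)
(-221 + 441)*g(-9, 11) = (-221 + 441)*(-3) = 220*(-3) = -660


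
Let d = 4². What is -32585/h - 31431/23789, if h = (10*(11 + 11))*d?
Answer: -177160337/16747456 ≈ -10.578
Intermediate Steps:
d = 16
h = 3520 (h = (10*(11 + 11))*16 = (10*22)*16 = 220*16 = 3520)
-32585/h - 31431/23789 = -32585/3520 - 31431/23789 = -32585*1/3520 - 31431*1/23789 = -6517/704 - 31431/23789 = -177160337/16747456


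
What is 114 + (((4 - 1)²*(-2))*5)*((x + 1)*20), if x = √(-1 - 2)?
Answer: -1686 - 1800*I*√3 ≈ -1686.0 - 3117.7*I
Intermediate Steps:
x = I*√3 (x = √(-3) = I*√3 ≈ 1.732*I)
114 + (((4 - 1)²*(-2))*5)*((x + 1)*20) = 114 + (((4 - 1)²*(-2))*5)*((I*√3 + 1)*20) = 114 + ((3²*(-2))*5)*((1 + I*√3)*20) = 114 + ((9*(-2))*5)*(20 + 20*I*√3) = 114 + (-18*5)*(20 + 20*I*√3) = 114 - 90*(20 + 20*I*√3) = 114 + (-1800 - 1800*I*√3) = -1686 - 1800*I*√3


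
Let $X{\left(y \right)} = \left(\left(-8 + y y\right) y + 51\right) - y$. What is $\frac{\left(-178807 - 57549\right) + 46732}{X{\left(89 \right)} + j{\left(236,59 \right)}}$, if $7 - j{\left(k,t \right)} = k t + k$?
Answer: $- \frac{31604}{115011} \approx -0.27479$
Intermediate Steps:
$j{\left(k,t \right)} = 7 - k - k t$ ($j{\left(k,t \right)} = 7 - \left(k t + k\right) = 7 - \left(k + k t\right) = 7 - k - k t$)
$X{\left(y \right)} = 51 - y + y \left(-8 + y^{2}\right)$ ($X{\left(y \right)} = \left(\left(-8 + y^{2}\right) y + 51\right) - y = \left(y \left(-8 + y^{2}\right) + 51\right) - y = \left(51 + y \left(-8 + y^{2}\right)\right) - y = 51 - y + y \left(-8 + y^{2}\right)$)
$\frac{\left(-178807 - 57549\right) + 46732}{X{\left(89 \right)} + j{\left(236,59 \right)}} = \frac{\left(-178807 - 57549\right) + 46732}{\left(51 + 89^{3} - 801\right) - \left(229 + 13924\right)} = \frac{-236356 + 46732}{\left(51 + 704969 - 801\right) - 14153} = - \frac{189624}{704219 - 14153} = - \frac{189624}{690066} = \left(-189624\right) \frac{1}{690066} = - \frac{31604}{115011}$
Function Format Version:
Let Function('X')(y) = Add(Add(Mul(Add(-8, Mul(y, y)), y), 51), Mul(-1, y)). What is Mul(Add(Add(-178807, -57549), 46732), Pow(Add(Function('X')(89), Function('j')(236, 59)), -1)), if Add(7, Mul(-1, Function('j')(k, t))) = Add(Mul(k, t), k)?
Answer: Rational(-31604, 115011) ≈ -0.27479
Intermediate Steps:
Function('j')(k, t) = Add(7, Mul(-1, k), Mul(-1, k, t)) (Function('j')(k, t) = Add(7, Mul(-1, Add(Mul(k, t), k))) = Add(7, Mul(-1, Add(k, Mul(k, t)))) = Add(7, Add(Mul(-1, k), Mul(-1, k, t))) = Add(7, Mul(-1, k), Mul(-1, k, t)))
Function('X')(y) = Add(51, Mul(-1, y), Mul(y, Add(-8, Pow(y, 2)))) (Function('X')(y) = Add(Add(Mul(Add(-8, Pow(y, 2)), y), 51), Mul(-1, y)) = Add(Add(Mul(y, Add(-8, Pow(y, 2))), 51), Mul(-1, y)) = Add(Add(51, Mul(y, Add(-8, Pow(y, 2)))), Mul(-1, y)) = Add(51, Mul(-1, y), Mul(y, Add(-8, Pow(y, 2)))))
Mul(Add(Add(-178807, -57549), 46732), Pow(Add(Function('X')(89), Function('j')(236, 59)), -1)) = Mul(Add(Add(-178807, -57549), 46732), Pow(Add(Add(51, Pow(89, 3), Mul(-9, 89)), Add(7, Mul(-1, 236), Mul(-1, 236, 59))), -1)) = Mul(Add(-236356, 46732), Pow(Add(Add(51, 704969, -801), Add(7, -236, -13924)), -1)) = Mul(-189624, Pow(Add(704219, -14153), -1)) = Mul(-189624, Pow(690066, -1)) = Mul(-189624, Rational(1, 690066)) = Rational(-31604, 115011)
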